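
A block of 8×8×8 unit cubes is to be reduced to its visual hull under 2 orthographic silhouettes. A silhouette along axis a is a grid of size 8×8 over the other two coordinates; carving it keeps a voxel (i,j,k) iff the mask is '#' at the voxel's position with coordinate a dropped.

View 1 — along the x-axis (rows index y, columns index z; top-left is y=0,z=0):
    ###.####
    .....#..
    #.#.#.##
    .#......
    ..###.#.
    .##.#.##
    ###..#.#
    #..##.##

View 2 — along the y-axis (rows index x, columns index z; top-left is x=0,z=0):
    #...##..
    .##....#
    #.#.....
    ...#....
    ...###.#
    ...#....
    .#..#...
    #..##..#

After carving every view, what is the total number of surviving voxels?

79 voxels

full grid |V| = 512
carve view 1 (along x, YZ-mask fill 33/64): 264 voxels remain
carve view 2 (along y, XZ-mask fill 20/64): 79 voxels remain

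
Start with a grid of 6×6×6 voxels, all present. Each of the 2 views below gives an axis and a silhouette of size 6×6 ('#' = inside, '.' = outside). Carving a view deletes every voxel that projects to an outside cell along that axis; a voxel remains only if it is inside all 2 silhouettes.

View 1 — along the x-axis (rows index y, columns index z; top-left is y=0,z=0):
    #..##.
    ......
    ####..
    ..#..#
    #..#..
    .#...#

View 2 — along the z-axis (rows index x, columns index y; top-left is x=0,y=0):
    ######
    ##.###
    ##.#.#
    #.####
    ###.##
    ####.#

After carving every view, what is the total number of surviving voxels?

initial block: 6^3 = 216
  1. axis=0 (YZ plane), |mask|=13  ⇒  voxels=78
  2. axis=2 (XY plane), |mask|=30  ⇒  voxels=64

remaining voxels: 64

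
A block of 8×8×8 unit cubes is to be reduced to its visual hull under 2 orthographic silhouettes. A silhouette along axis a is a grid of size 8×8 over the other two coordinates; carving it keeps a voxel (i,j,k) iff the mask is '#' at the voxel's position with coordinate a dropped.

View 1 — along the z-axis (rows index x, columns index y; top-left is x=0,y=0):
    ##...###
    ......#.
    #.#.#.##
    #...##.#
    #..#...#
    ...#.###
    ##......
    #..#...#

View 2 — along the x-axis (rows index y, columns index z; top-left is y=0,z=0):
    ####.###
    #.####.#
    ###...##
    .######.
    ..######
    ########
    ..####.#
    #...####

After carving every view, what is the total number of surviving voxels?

remaining voxels: 163

initial block: 8^3 = 512
after view 1 [z-axis, 27 of 64 cells solid] → remaining = 216
after view 2 [x-axis, 48 of 64 cells solid] → remaining = 163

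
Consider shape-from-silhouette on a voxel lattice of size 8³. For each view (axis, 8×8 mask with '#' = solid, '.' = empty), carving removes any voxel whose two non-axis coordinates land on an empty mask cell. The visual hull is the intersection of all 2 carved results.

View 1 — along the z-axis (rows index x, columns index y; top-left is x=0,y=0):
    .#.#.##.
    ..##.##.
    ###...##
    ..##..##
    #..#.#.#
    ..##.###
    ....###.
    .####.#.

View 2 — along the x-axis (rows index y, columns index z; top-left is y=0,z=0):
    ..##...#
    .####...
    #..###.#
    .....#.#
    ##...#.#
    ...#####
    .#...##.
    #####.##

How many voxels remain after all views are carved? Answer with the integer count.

full grid |V| = 512
step 1: project along z, AND mask (34/64) → |grid| = 272
step 2: project along x, AND mask (33/64) → |grid| = 137

voxel count = 137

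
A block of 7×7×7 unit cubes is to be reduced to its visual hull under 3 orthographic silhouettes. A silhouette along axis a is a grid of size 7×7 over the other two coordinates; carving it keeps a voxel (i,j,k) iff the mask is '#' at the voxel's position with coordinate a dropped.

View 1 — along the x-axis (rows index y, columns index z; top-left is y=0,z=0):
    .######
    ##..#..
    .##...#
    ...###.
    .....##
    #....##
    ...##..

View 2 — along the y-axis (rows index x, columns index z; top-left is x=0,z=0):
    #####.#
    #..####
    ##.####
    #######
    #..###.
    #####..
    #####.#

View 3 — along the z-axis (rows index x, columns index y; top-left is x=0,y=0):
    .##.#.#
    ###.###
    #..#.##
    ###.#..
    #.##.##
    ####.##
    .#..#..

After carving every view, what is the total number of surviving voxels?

remaining voxels: 78

full grid |V| = 343
after view 1 [x-axis, 22 of 49 cells solid] → remaining = 154
after view 2 [y-axis, 39 of 49 cells solid] → remaining = 122
after view 3 [z-axis, 31 of 49 cells solid] → remaining = 78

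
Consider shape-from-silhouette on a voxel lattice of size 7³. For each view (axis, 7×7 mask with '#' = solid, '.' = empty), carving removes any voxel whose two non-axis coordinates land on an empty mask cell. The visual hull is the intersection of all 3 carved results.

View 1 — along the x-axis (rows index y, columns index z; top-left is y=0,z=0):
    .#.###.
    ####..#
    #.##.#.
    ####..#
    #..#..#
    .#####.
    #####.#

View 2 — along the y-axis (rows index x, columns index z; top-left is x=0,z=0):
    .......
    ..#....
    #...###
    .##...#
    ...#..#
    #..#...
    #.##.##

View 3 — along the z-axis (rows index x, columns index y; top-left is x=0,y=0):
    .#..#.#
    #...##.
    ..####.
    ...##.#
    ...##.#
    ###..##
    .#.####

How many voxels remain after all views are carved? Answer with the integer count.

|visual hull| = 48

before carving: 343 voxels (7×7×7)
after view 1 [x-axis, 32 of 49 cells solid] → remaining = 224
after view 2 [y-axis, 17 of 49 cells solid] → remaining = 81
after view 3 [z-axis, 26 of 49 cells solid] → remaining = 48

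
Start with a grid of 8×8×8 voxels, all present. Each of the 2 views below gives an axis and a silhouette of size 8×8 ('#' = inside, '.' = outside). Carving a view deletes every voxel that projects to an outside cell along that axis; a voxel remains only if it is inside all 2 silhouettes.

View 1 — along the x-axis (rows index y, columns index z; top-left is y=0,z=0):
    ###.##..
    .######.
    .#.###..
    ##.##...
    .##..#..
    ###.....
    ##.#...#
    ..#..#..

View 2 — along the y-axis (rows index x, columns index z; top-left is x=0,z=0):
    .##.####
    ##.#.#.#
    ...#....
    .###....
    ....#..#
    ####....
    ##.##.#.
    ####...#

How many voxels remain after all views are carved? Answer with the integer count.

|visual hull| = 130

start: 8×8×8 = 512 voxels
after view 1 [x-axis, 31 of 64 cells solid] → remaining = 248
after view 2 [y-axis, 31 of 64 cells solid] → remaining = 130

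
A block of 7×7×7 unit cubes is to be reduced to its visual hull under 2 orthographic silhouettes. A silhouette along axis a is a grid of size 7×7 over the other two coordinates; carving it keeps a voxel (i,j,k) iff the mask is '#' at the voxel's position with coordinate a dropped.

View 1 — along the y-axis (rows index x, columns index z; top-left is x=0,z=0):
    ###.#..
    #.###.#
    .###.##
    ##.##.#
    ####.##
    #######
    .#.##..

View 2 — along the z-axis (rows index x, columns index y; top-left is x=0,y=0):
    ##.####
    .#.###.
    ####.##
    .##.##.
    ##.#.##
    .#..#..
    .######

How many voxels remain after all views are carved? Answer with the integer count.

before carving: 343 voxels (7×7×7)
after view 1 [y-axis, 35 of 49 cells solid] → remaining = 245
after view 2 [z-axis, 33 of 49 cells solid] → remaining = 156

remaining voxels: 156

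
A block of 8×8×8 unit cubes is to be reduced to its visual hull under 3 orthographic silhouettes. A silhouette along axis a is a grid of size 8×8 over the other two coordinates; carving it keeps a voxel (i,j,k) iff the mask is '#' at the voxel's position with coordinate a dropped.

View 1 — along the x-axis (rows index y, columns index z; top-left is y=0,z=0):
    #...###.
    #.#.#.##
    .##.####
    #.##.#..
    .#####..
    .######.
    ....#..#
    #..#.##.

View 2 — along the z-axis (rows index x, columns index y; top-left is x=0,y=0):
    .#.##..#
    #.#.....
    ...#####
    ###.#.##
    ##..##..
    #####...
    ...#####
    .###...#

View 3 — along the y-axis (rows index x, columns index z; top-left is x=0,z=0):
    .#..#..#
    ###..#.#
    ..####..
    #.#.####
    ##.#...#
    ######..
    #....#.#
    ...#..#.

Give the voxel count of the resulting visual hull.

full grid |V| = 512
  1. axis=0 (YZ plane), |mask|=36  ⇒  voxels=288
  2. axis=2 (XY plane), |mask|=35  ⇒  voxels=159
  3. axis=1 (XZ plane), |mask|=33  ⇒  voxels=84

84 voxels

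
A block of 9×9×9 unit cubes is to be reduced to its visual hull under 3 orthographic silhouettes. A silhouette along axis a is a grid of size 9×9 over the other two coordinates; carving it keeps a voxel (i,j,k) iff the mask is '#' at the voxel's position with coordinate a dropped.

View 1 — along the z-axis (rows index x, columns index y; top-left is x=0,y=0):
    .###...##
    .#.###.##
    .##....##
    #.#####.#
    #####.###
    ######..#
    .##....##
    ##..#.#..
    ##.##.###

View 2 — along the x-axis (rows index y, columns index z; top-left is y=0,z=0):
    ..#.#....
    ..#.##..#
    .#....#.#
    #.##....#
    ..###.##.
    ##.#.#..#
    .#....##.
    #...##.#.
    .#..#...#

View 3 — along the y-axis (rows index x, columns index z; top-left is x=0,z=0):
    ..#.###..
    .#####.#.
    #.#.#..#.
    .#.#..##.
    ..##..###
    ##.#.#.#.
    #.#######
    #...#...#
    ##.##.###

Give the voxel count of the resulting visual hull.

full grid |V| = 729
carve view 1 (along z, XY-mask fill 52/81): 468 voxels remain
carve view 2 (along x, YZ-mask fill 33/81): 189 voxels remain
carve view 3 (along y, XZ-mask fill 46/81): 105 voxels remain

105 voxels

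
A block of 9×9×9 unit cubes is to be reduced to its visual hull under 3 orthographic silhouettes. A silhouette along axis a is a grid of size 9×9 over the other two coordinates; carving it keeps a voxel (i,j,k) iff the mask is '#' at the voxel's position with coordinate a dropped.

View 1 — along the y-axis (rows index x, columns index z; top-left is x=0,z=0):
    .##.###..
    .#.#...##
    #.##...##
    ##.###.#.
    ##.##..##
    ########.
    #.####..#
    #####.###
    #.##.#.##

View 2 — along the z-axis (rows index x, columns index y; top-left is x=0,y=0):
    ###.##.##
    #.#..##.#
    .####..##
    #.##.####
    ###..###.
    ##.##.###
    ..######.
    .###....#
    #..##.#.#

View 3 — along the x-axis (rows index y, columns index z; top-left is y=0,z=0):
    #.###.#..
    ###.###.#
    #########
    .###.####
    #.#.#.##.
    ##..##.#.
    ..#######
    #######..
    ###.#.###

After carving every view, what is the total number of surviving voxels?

full grid |V| = 729
  1. axis=1 (XZ plane), |mask|=54  ⇒  voxels=486
  2. axis=2 (XY plane), |mask|=53  ⇒  voxels=317
  3. axis=0 (YZ plane), |mask|=59  ⇒  voxels=233

233 voxels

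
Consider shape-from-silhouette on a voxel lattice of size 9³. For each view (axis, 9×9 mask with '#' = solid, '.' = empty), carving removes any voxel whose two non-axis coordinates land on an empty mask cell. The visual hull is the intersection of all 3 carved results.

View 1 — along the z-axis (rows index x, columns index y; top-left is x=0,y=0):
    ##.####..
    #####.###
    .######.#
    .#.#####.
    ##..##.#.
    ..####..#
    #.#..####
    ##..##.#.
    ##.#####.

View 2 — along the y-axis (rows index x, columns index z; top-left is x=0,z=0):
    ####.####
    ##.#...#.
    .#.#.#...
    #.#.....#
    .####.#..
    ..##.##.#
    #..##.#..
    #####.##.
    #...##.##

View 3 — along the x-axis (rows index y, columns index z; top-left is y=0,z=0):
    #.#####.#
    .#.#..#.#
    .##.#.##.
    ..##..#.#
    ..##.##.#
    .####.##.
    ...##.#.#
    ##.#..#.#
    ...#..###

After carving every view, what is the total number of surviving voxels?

full grid |V| = 729
V1 z: intersect with XY mask (55 set) -- 495 left
V2 y: intersect with XZ mask (44 set) -- 263 left
V3 x: intersect with YZ mask (44 set) -- 147 left

remaining voxels: 147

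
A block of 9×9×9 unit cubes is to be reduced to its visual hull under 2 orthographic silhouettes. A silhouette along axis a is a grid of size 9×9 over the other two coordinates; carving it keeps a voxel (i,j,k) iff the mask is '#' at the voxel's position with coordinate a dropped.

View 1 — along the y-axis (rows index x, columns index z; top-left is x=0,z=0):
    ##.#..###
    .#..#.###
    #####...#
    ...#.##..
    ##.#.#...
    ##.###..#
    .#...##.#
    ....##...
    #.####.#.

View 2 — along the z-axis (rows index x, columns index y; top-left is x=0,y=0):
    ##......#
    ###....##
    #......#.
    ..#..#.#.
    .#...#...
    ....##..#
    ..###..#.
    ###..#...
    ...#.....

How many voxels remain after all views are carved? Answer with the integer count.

full grid |V| = 729
step 1: project along y, AND mask (42/81) → |grid| = 378
step 2: project along z, AND mask (27/81) → |grid| = 120

voxel count = 120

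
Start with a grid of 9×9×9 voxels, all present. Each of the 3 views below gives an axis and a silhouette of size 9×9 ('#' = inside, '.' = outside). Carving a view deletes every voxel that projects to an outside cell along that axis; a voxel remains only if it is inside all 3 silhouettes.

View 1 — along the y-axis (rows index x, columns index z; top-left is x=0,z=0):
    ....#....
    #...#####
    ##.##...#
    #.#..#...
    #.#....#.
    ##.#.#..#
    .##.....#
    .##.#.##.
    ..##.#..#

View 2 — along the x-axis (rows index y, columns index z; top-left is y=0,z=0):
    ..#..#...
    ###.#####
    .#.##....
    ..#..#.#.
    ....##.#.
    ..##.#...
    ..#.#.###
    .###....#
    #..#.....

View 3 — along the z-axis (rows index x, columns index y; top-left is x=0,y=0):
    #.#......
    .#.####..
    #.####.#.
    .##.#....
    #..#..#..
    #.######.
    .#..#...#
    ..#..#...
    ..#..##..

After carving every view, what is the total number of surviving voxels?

voxel count = 57

start: 9×9×9 = 729 voxels
step 1: project along y, AND mask (35/81) → |grid| = 315
step 2: project along x, AND mask (33/81) → |grid| = 131
step 3: project along z, AND mask (34/81) → |grid| = 57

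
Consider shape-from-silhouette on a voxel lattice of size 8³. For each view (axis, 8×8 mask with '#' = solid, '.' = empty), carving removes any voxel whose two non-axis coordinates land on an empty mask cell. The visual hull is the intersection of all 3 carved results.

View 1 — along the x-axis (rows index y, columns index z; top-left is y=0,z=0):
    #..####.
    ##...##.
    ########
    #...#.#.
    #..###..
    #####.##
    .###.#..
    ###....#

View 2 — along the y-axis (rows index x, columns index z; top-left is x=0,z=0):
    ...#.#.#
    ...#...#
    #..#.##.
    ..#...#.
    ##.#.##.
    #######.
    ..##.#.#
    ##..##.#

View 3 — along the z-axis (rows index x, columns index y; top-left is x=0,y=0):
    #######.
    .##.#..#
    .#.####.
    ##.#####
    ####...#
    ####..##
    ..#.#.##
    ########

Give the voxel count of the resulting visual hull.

before carving: 512 voxels (8×8×8)
step 1: project along x, AND mask (39/64) → |grid| = 312
step 2: project along y, AND mask (32/64) → |grid| = 157
step 3: project along z, AND mask (46/64) → |grid| = 115

voxel count = 115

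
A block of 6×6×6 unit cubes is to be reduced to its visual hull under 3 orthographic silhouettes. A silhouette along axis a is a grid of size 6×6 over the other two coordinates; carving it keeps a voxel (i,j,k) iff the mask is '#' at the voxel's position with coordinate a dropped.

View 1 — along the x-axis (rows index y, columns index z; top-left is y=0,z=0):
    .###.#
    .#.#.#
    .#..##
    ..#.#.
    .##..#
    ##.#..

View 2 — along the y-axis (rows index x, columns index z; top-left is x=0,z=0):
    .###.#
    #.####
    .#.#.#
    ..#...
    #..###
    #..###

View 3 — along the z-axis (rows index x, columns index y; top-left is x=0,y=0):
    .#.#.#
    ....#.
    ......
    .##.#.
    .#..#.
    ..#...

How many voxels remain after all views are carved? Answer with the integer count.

remaining voxels: 14

full grid |V| = 216
[1] x-view keeps 18 columns → grid now 108
[2] y-view keeps 21 columns → grid now 63
[3] z-view keeps 10 columns → grid now 14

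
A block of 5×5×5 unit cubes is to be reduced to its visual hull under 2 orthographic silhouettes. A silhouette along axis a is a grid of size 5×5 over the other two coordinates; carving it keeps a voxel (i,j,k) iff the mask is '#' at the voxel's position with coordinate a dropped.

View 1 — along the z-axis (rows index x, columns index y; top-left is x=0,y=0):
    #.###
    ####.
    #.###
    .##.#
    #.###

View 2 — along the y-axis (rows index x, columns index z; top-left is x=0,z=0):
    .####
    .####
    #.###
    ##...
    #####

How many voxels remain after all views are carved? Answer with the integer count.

remaining voxels: 74

start: 5×5×5 = 125 voxels
step 1: project along z, AND mask (19/25) → |grid| = 95
step 2: project along y, AND mask (19/25) → |grid| = 74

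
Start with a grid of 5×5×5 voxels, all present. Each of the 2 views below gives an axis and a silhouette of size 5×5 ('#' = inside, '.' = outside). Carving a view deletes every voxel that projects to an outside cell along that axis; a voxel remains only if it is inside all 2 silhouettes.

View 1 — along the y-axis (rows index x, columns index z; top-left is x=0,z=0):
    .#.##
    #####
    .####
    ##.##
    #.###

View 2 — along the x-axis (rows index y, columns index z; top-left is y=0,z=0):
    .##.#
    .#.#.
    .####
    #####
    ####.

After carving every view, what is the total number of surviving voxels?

start: 5×5×5 = 125 voxels
[1] y-view keeps 20 columns → grid now 100
[2] x-view keeps 18 columns → grid now 73

remaining voxels: 73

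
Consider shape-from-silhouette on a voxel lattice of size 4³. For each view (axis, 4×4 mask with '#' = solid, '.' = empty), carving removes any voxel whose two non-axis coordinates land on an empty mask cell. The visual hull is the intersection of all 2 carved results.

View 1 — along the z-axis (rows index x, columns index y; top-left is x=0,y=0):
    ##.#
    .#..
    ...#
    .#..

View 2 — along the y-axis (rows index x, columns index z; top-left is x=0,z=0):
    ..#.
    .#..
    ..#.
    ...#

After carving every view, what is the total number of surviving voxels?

start: 4×4×4 = 64 voxels
[1] z-view keeps 6 columns → grid now 24
[2] y-view keeps 4 columns → grid now 6

remaining voxels: 6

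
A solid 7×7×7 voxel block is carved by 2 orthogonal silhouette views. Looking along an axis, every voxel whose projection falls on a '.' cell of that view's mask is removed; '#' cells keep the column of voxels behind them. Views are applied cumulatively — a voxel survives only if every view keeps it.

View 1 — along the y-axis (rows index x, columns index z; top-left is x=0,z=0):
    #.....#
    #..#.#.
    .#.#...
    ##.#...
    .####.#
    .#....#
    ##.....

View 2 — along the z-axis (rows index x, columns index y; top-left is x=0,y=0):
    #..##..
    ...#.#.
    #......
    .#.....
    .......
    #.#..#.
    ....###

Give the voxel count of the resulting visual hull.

voxel count = 29

start: 7×7×7 = 343 voxels
[1] y-view keeps 19 columns → grid now 133
[2] z-view keeps 13 columns → grid now 29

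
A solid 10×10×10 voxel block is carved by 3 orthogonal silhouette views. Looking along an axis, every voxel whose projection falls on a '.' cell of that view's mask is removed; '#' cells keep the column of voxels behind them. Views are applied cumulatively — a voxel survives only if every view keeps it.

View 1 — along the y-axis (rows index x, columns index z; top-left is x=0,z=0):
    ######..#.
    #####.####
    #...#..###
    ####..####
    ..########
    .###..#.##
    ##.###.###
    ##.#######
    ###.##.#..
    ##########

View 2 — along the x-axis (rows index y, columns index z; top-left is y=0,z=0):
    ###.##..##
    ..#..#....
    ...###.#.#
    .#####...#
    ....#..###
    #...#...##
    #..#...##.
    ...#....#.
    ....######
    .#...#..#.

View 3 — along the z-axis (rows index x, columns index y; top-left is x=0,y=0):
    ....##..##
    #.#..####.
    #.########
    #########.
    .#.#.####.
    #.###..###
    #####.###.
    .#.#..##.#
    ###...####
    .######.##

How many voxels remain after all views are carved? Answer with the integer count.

before carving: 1000 voxels (10×10×10)
carve view 1 (along y, XZ-mask fill 76/100): 760 voxels remain
carve view 2 (along x, YZ-mask fill 43/100): 334 voxels remain
carve view 3 (along z, XY-mask fill 69/100): 229 voxels remain

|visual hull| = 229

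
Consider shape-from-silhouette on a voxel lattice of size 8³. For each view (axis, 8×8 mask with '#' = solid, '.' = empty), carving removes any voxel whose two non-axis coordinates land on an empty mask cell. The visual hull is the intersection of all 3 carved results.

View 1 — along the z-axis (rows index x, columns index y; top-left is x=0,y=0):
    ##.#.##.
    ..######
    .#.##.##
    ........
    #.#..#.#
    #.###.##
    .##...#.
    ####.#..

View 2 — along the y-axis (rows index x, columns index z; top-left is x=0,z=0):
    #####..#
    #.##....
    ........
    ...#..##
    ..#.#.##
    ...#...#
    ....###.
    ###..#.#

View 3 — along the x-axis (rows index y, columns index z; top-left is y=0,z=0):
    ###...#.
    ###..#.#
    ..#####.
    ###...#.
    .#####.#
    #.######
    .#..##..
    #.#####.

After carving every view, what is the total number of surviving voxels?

initial block: 8^3 = 512
  1. axis=2 (XY plane), |mask|=34  ⇒  voxels=272
  2. axis=1 (XZ plane), |mask|=26  ⇒  voxels=110
  3. axis=0 (YZ plane), |mask|=40  ⇒  voxels=68

68 voxels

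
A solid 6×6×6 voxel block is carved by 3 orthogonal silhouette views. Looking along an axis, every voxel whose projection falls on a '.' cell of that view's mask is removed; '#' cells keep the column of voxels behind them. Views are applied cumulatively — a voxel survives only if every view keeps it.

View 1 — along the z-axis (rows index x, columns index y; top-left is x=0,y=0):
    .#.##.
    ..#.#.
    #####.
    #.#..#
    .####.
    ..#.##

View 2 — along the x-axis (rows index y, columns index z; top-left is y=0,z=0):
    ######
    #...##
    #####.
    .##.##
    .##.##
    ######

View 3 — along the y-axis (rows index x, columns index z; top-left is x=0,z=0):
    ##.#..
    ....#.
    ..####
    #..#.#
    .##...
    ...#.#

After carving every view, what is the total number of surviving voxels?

|visual hull| = 38

full grid |V| = 216
[1] z-view keeps 20 columns → grid now 120
[2] x-view keeps 28 columns → grid now 90
[3] y-view keeps 15 columns → grid now 38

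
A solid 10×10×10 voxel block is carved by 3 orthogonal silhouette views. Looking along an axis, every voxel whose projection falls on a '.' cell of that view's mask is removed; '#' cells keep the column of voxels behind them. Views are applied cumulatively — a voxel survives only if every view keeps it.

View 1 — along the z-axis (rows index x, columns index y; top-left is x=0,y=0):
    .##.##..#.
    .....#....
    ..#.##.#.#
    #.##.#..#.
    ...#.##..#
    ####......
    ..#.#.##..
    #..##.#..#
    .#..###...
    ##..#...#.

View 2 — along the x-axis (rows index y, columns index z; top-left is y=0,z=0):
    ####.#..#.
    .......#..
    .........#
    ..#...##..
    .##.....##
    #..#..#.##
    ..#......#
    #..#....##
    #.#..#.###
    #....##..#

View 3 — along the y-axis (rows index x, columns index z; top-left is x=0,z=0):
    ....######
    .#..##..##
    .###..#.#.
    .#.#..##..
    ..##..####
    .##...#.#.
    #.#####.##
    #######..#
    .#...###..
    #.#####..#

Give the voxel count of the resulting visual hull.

full grid |V| = 1000
carve view 1 (along z, XY-mask fill 41/100): 410 voxels remain
carve view 2 (along x, YZ-mask fill 36/100): 145 voxels remain
carve view 3 (along y, XZ-mask fill 57/100): 84 voxels remain

remaining voxels: 84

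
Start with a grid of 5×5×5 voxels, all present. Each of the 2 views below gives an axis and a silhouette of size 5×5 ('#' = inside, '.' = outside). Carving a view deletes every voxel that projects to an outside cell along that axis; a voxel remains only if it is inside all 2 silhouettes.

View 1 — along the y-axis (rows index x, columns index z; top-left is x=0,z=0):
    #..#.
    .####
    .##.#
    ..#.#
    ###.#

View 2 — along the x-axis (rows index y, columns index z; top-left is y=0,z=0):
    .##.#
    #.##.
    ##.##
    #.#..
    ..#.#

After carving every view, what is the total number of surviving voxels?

voxel count = 44

initial block: 5^3 = 125
step 1: project along y, AND mask (15/25) → |grid| = 75
step 2: project along x, AND mask (14/25) → |grid| = 44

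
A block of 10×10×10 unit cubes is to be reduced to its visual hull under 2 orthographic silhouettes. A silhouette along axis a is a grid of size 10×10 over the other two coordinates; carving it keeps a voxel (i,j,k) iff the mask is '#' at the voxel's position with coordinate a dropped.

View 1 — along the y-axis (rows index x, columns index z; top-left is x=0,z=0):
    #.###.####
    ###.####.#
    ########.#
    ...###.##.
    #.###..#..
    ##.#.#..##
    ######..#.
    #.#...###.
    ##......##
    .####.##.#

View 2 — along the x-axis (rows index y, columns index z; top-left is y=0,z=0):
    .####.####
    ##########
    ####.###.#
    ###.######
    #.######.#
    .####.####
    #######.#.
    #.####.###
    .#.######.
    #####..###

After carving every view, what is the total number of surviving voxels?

voxel count = 527

start: 10×10×10 = 1000 voxels
step 1: project along y, AND mask (64/100) → |grid| = 640
step 2: project along x, AND mask (82/100) → |grid| = 527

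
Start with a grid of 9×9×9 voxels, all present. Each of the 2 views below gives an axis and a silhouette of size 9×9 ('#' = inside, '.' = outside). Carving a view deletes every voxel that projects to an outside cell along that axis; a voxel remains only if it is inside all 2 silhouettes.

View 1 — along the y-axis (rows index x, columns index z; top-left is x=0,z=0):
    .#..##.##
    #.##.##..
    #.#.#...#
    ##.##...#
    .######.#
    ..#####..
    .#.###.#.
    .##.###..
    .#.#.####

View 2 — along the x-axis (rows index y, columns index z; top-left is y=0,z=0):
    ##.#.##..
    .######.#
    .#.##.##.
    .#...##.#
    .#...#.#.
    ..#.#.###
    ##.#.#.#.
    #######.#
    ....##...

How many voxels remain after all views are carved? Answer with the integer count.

remaining voxels: 242

full grid |V| = 729
after view 1 [y-axis, 47 of 81 cells solid] → remaining = 423
after view 2 [x-axis, 44 of 81 cells solid] → remaining = 242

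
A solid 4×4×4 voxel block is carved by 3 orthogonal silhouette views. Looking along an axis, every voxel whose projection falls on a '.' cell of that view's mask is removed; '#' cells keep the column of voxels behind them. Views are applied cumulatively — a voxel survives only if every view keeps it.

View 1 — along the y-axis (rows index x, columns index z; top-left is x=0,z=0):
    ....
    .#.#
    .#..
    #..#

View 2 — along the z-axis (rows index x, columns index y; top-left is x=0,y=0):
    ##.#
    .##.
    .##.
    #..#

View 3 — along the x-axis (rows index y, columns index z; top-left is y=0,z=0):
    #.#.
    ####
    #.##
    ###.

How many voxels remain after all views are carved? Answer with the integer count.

remaining voxels: 6

initial block: 4^3 = 64
V1 y: intersect with XZ mask (5 set) -- 20 left
V2 z: intersect with XY mask (9 set) -- 10 left
V3 x: intersect with YZ mask (12 set) -- 6 left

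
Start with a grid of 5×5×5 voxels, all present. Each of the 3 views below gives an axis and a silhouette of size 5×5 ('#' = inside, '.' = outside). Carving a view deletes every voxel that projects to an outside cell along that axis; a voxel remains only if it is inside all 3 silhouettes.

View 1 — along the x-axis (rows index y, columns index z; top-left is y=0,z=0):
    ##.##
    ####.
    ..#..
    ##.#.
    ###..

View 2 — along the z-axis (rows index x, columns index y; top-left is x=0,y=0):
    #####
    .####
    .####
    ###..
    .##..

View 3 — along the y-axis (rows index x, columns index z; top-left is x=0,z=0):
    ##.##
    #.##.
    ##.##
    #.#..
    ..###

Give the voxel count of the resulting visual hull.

|visual hull| = 35

before carving: 125 voxels (5×5×5)
after view 1 [x-axis, 15 of 25 cells solid] → remaining = 75
after view 2 [z-axis, 18 of 25 cells solid] → remaining = 51
after view 3 [y-axis, 16 of 25 cells solid] → remaining = 35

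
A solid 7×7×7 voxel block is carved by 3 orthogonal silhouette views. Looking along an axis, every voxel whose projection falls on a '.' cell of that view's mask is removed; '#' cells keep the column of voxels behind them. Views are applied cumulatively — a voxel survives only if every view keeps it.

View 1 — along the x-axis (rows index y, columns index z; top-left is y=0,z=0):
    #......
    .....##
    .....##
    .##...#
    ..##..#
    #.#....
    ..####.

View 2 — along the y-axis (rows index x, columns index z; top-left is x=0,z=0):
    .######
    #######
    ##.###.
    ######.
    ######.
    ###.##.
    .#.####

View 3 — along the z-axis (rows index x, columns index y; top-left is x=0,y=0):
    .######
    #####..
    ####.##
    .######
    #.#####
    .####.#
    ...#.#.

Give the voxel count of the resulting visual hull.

start: 7×7×7 = 343 voxels
V1 x: intersect with YZ mask (17 set) -- 119 left
V2 y: intersect with XZ mask (40 set) -- 89 left
V3 z: intersect with XY mask (36 set) -- 68 left

|visual hull| = 68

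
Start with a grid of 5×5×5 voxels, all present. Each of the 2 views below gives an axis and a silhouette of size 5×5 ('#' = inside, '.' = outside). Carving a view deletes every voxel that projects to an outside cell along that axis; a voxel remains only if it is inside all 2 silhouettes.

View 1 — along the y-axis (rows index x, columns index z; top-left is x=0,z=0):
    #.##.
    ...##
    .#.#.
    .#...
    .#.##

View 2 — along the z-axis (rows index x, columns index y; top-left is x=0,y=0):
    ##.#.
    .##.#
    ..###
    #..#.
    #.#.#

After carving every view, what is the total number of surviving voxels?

32 voxels

before carving: 125 voxels (5×5×5)
after view 1 [y-axis, 11 of 25 cells solid] → remaining = 55
after view 2 [z-axis, 14 of 25 cells solid] → remaining = 32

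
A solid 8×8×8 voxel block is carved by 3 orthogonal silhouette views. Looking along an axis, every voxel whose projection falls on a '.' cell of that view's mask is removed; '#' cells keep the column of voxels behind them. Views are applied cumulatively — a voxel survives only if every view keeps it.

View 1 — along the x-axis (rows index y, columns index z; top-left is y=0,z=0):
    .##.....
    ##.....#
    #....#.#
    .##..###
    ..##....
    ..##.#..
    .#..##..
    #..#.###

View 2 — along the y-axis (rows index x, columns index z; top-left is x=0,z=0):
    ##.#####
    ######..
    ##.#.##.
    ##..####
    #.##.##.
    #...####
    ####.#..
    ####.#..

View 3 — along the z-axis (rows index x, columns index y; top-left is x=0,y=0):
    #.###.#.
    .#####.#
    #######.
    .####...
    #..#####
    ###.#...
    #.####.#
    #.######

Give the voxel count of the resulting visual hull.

initial block: 8^3 = 512
step 1: project along x, AND mask (26/64) → |grid| = 208
step 2: project along y, AND mask (44/64) → |grid| = 148
step 3: project along z, AND mask (45/64) → |grid| = 101

|visual hull| = 101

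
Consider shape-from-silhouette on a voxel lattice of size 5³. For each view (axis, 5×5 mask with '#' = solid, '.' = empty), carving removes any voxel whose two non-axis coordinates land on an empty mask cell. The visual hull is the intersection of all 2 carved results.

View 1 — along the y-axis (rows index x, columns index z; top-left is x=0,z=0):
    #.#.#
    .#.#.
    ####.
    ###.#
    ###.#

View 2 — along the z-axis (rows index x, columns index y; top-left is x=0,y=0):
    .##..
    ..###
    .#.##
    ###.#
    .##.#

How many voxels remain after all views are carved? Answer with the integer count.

before carving: 125 voxels (5×5×5)
[1] y-view keeps 17 columns → grid now 85
[2] z-view keeps 15 columns → grid now 52

remaining voxels: 52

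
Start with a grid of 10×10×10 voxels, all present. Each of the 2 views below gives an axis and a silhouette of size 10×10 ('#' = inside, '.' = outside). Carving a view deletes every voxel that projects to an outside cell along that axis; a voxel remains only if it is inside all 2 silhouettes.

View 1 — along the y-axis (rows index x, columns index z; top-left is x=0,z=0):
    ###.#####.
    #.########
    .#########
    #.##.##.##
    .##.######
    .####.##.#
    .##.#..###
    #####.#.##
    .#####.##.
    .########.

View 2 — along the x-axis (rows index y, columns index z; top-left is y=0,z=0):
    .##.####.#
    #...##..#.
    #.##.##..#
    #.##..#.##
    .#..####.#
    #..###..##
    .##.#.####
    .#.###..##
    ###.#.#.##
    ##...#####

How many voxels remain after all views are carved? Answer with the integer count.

voxel count = 476

start: 10×10×10 = 1000 voxels
step 1: project along y, AND mask (77/100) → |grid| = 770
step 2: project along x, AND mask (62/100) → |grid| = 476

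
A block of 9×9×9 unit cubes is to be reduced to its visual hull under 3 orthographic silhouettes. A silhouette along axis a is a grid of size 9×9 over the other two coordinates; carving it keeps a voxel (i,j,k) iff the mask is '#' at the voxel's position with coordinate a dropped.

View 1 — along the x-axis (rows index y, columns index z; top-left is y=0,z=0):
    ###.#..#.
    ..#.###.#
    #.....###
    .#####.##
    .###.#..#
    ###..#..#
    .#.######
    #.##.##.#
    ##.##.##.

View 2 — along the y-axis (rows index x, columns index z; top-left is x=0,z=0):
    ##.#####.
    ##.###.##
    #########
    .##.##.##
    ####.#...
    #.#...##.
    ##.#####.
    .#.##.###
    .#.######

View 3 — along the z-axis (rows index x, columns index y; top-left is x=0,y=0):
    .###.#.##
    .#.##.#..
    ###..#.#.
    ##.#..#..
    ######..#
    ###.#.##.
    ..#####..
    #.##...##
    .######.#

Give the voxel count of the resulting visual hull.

|visual hull| = 193

start: 9×9×9 = 729 voxels
V1 x: intersect with YZ mask (50 set) -- 450 left
V2 y: intersect with XZ mask (58 set) -- 319 left
V3 z: intersect with XY mask (49 set) -- 193 left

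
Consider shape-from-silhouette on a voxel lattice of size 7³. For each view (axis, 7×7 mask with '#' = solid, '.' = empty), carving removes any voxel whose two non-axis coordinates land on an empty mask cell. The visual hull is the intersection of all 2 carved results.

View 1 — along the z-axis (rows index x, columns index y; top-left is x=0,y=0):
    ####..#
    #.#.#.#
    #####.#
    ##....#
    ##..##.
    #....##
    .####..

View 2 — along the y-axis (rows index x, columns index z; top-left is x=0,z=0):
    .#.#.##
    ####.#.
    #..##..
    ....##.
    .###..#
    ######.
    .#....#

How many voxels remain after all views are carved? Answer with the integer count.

|visual hull| = 106

initial block: 7^3 = 343
  1. axis=2 (XY plane), |mask|=29  ⇒  voxels=203
  2. axis=1 (XZ plane), |mask|=26  ⇒  voxels=106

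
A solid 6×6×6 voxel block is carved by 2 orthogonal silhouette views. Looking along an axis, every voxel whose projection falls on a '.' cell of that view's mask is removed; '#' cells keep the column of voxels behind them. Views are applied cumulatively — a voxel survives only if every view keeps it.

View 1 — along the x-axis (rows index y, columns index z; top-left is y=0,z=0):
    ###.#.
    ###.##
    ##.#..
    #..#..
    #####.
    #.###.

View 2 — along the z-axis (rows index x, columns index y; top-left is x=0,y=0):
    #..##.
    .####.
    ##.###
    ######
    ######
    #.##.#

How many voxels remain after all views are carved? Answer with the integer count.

full grid |V| = 216
[1] x-view keeps 23 columns → grid now 138
[2] z-view keeps 28 columns → grid now 105

remaining voxels: 105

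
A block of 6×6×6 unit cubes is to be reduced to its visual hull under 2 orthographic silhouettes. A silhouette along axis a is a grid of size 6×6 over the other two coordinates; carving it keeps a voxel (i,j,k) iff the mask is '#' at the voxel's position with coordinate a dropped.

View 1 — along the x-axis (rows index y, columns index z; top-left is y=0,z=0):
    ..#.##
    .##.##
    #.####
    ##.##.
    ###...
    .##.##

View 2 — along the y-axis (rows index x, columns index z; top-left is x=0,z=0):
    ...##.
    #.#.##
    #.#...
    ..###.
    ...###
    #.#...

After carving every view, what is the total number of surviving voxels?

voxel count = 63

start: 6×6×6 = 216 voxels
carve view 1 (along x, YZ-mask fill 23/36): 138 voxels remain
carve view 2 (along y, XZ-mask fill 16/36): 63 voxels remain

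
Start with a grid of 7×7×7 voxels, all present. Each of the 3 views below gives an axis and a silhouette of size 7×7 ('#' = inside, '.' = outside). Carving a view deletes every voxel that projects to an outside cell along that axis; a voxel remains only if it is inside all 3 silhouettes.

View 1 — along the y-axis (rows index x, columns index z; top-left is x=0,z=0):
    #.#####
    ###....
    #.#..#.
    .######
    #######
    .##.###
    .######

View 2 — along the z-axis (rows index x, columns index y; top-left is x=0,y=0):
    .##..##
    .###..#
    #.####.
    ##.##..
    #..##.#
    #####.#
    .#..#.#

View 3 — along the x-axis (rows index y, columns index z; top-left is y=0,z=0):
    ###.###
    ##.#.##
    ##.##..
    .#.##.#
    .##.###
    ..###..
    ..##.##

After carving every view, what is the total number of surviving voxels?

initial block: 7^3 = 343
step 1: project along y, AND mask (36/49) → |grid| = 252
step 2: project along z, AND mask (30/49) → |grid| = 151
step 3: project along x, AND mask (31/49) → |grid| = 98

remaining voxels: 98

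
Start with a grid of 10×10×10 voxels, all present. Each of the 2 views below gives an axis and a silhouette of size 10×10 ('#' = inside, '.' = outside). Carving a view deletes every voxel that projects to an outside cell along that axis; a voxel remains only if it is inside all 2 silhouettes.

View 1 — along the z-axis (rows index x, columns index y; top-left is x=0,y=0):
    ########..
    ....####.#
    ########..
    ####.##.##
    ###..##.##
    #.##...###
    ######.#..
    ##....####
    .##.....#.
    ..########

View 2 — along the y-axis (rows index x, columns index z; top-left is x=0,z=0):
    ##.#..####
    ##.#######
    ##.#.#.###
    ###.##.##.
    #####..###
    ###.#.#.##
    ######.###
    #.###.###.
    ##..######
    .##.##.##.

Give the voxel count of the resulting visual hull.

488 voxels

initial block: 10^3 = 1000
after view 1 [z-axis, 66 of 100 cells solid] → remaining = 660
after view 2 [y-axis, 75 of 100 cells solid] → remaining = 488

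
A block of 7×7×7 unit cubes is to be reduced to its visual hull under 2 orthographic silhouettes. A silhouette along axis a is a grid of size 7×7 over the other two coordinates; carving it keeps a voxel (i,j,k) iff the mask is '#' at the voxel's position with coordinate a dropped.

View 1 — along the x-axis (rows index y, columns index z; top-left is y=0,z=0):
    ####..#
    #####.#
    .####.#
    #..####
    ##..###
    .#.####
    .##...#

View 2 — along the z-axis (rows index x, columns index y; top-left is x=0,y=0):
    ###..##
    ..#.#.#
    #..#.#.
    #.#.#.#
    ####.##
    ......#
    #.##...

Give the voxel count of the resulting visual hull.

start: 7×7×7 = 343 voxels
V1 x: intersect with YZ mask (34 set) -- 238 left
V2 z: intersect with XY mask (25 set) -- 117 left

voxel count = 117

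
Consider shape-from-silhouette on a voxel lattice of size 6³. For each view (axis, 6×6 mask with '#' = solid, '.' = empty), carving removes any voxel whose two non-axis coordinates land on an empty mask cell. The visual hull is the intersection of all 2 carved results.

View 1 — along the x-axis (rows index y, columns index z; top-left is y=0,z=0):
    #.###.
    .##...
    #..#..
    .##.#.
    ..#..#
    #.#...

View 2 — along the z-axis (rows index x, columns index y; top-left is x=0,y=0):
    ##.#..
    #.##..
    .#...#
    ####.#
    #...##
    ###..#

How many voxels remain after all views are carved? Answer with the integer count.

start: 6×6×6 = 216 voxels
carve view 1 (along x, YZ-mask fill 15/36): 90 voxels remain
carve view 2 (along z, XY-mask fill 20/36): 53 voxels remain

|visual hull| = 53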